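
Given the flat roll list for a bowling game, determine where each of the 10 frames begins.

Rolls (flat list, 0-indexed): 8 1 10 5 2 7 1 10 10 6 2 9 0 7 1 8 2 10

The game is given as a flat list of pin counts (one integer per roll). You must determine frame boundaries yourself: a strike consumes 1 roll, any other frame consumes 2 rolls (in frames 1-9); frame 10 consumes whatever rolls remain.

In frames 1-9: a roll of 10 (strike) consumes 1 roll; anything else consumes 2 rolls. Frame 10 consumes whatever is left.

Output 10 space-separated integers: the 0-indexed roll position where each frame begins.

Frame 1 starts at roll index 0: rolls=8,1 (sum=9), consumes 2 rolls
Frame 2 starts at roll index 2: roll=10 (strike), consumes 1 roll
Frame 3 starts at roll index 3: rolls=5,2 (sum=7), consumes 2 rolls
Frame 4 starts at roll index 5: rolls=7,1 (sum=8), consumes 2 rolls
Frame 5 starts at roll index 7: roll=10 (strike), consumes 1 roll
Frame 6 starts at roll index 8: roll=10 (strike), consumes 1 roll
Frame 7 starts at roll index 9: rolls=6,2 (sum=8), consumes 2 rolls
Frame 8 starts at roll index 11: rolls=9,0 (sum=9), consumes 2 rolls
Frame 9 starts at roll index 13: rolls=7,1 (sum=8), consumes 2 rolls
Frame 10 starts at roll index 15: 3 remaining rolls

Answer: 0 2 3 5 7 8 9 11 13 15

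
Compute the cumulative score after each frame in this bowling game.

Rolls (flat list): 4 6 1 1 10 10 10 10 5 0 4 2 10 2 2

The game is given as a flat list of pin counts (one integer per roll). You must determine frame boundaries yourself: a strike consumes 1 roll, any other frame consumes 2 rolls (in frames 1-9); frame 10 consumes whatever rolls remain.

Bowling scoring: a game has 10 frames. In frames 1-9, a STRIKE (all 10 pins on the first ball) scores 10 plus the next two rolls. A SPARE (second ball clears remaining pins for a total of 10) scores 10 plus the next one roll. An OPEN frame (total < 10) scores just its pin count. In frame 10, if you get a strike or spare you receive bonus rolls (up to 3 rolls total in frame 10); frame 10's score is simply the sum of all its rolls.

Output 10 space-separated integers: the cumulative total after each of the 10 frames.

Frame 1: SPARE (4+6=10). 10 + next roll (1) = 11. Cumulative: 11
Frame 2: OPEN (1+1=2). Cumulative: 13
Frame 3: STRIKE. 10 + next two rolls (10+10) = 30. Cumulative: 43
Frame 4: STRIKE. 10 + next two rolls (10+10) = 30. Cumulative: 73
Frame 5: STRIKE. 10 + next two rolls (10+5) = 25. Cumulative: 98
Frame 6: STRIKE. 10 + next two rolls (5+0) = 15. Cumulative: 113
Frame 7: OPEN (5+0=5). Cumulative: 118
Frame 8: OPEN (4+2=6). Cumulative: 124
Frame 9: STRIKE. 10 + next two rolls (2+2) = 14. Cumulative: 138
Frame 10: OPEN. Sum of all frame-10 rolls (2+2) = 4. Cumulative: 142

Answer: 11 13 43 73 98 113 118 124 138 142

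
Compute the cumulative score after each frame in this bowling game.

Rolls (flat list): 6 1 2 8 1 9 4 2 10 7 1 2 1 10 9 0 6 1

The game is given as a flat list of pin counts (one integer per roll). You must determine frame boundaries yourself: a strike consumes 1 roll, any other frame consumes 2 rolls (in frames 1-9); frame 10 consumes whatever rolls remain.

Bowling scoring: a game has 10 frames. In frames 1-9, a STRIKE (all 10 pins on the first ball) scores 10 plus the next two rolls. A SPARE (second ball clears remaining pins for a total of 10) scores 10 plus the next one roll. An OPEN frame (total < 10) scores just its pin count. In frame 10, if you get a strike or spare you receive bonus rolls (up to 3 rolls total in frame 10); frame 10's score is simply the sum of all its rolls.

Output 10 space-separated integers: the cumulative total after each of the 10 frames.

Frame 1: OPEN (6+1=7). Cumulative: 7
Frame 2: SPARE (2+8=10). 10 + next roll (1) = 11. Cumulative: 18
Frame 3: SPARE (1+9=10). 10 + next roll (4) = 14. Cumulative: 32
Frame 4: OPEN (4+2=6). Cumulative: 38
Frame 5: STRIKE. 10 + next two rolls (7+1) = 18. Cumulative: 56
Frame 6: OPEN (7+1=8). Cumulative: 64
Frame 7: OPEN (2+1=3). Cumulative: 67
Frame 8: STRIKE. 10 + next two rolls (9+0) = 19. Cumulative: 86
Frame 9: OPEN (9+0=9). Cumulative: 95
Frame 10: OPEN. Sum of all frame-10 rolls (6+1) = 7. Cumulative: 102

Answer: 7 18 32 38 56 64 67 86 95 102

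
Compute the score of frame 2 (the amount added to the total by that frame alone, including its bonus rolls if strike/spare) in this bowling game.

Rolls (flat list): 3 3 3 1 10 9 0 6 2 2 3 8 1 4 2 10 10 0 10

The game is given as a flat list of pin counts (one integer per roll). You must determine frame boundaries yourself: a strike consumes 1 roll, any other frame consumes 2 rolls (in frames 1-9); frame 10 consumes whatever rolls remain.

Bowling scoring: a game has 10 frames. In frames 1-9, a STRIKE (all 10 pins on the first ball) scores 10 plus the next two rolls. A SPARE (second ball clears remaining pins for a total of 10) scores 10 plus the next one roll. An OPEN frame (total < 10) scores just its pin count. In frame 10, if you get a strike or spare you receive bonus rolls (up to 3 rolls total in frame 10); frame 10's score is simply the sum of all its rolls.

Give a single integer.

Frame 1: OPEN (3+3=6). Cumulative: 6
Frame 2: OPEN (3+1=4). Cumulative: 10
Frame 3: STRIKE. 10 + next two rolls (9+0) = 19. Cumulative: 29
Frame 4: OPEN (9+0=9). Cumulative: 38

Answer: 4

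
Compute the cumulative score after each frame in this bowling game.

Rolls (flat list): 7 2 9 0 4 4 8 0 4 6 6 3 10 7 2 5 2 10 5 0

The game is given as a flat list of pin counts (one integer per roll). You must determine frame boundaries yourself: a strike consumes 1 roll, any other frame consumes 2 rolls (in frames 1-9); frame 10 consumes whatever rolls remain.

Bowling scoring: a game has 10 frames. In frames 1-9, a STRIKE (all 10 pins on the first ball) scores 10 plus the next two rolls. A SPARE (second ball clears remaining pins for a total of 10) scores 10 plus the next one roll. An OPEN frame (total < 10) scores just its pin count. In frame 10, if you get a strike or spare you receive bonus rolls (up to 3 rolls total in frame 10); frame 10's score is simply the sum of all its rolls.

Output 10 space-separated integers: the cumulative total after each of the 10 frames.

Answer: 9 18 26 34 50 59 78 87 94 109

Derivation:
Frame 1: OPEN (7+2=9). Cumulative: 9
Frame 2: OPEN (9+0=9). Cumulative: 18
Frame 3: OPEN (4+4=8). Cumulative: 26
Frame 4: OPEN (8+0=8). Cumulative: 34
Frame 5: SPARE (4+6=10). 10 + next roll (6) = 16. Cumulative: 50
Frame 6: OPEN (6+3=9). Cumulative: 59
Frame 7: STRIKE. 10 + next two rolls (7+2) = 19. Cumulative: 78
Frame 8: OPEN (7+2=9). Cumulative: 87
Frame 9: OPEN (5+2=7). Cumulative: 94
Frame 10: STRIKE. Sum of all frame-10 rolls (10+5+0) = 15. Cumulative: 109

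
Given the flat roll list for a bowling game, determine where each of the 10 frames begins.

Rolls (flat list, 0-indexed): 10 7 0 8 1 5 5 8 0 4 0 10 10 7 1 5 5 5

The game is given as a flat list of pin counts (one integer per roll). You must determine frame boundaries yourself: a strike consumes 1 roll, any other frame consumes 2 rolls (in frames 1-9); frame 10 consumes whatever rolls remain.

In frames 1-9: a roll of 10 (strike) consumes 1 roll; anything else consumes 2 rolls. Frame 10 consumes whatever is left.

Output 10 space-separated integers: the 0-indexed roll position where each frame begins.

Answer: 0 1 3 5 7 9 11 12 13 15

Derivation:
Frame 1 starts at roll index 0: roll=10 (strike), consumes 1 roll
Frame 2 starts at roll index 1: rolls=7,0 (sum=7), consumes 2 rolls
Frame 3 starts at roll index 3: rolls=8,1 (sum=9), consumes 2 rolls
Frame 4 starts at roll index 5: rolls=5,5 (sum=10), consumes 2 rolls
Frame 5 starts at roll index 7: rolls=8,0 (sum=8), consumes 2 rolls
Frame 6 starts at roll index 9: rolls=4,0 (sum=4), consumes 2 rolls
Frame 7 starts at roll index 11: roll=10 (strike), consumes 1 roll
Frame 8 starts at roll index 12: roll=10 (strike), consumes 1 roll
Frame 9 starts at roll index 13: rolls=7,1 (sum=8), consumes 2 rolls
Frame 10 starts at roll index 15: 3 remaining rolls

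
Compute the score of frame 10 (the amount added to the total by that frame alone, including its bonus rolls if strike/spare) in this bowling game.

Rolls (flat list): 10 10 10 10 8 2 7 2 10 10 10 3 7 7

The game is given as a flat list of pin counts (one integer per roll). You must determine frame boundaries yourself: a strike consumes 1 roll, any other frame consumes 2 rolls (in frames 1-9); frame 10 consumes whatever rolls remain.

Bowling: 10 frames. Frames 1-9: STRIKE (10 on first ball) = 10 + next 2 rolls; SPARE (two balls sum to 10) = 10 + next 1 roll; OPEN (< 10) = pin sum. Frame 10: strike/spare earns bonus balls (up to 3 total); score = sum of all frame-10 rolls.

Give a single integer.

Answer: 17

Derivation:
Frame 1: STRIKE. 10 + next two rolls (10+10) = 30. Cumulative: 30
Frame 2: STRIKE. 10 + next two rolls (10+10) = 30. Cumulative: 60
Frame 3: STRIKE. 10 + next two rolls (10+8) = 28. Cumulative: 88
Frame 4: STRIKE. 10 + next two rolls (8+2) = 20. Cumulative: 108
Frame 5: SPARE (8+2=10). 10 + next roll (7) = 17. Cumulative: 125
Frame 6: OPEN (7+2=9). Cumulative: 134
Frame 7: STRIKE. 10 + next two rolls (10+10) = 30. Cumulative: 164
Frame 8: STRIKE. 10 + next two rolls (10+3) = 23. Cumulative: 187
Frame 9: STRIKE. 10 + next two rolls (3+7) = 20. Cumulative: 207
Frame 10: SPARE. Sum of all frame-10 rolls (3+7+7) = 17. Cumulative: 224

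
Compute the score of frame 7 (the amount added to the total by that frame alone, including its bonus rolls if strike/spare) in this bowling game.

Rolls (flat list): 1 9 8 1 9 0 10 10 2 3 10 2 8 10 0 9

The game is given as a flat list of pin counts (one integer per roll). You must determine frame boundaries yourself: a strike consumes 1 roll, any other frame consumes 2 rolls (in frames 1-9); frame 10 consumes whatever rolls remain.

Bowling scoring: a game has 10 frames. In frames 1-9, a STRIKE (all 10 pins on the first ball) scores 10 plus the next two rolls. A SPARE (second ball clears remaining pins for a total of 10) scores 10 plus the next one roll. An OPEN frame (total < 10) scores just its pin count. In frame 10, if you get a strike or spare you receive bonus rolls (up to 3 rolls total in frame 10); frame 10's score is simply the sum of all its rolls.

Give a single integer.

Answer: 20

Derivation:
Frame 1: SPARE (1+9=10). 10 + next roll (8) = 18. Cumulative: 18
Frame 2: OPEN (8+1=9). Cumulative: 27
Frame 3: OPEN (9+0=9). Cumulative: 36
Frame 4: STRIKE. 10 + next two rolls (10+2) = 22. Cumulative: 58
Frame 5: STRIKE. 10 + next two rolls (2+3) = 15. Cumulative: 73
Frame 6: OPEN (2+3=5). Cumulative: 78
Frame 7: STRIKE. 10 + next two rolls (2+8) = 20. Cumulative: 98
Frame 8: SPARE (2+8=10). 10 + next roll (10) = 20. Cumulative: 118
Frame 9: STRIKE. 10 + next two rolls (0+9) = 19. Cumulative: 137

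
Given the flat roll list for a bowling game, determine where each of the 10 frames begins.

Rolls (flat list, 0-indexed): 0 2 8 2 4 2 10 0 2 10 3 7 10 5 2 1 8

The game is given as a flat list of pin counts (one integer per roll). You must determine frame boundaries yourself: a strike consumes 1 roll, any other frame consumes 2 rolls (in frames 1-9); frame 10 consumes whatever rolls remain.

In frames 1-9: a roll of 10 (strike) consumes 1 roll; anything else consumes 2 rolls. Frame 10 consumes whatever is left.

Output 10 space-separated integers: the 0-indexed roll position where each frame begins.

Frame 1 starts at roll index 0: rolls=0,2 (sum=2), consumes 2 rolls
Frame 2 starts at roll index 2: rolls=8,2 (sum=10), consumes 2 rolls
Frame 3 starts at roll index 4: rolls=4,2 (sum=6), consumes 2 rolls
Frame 4 starts at roll index 6: roll=10 (strike), consumes 1 roll
Frame 5 starts at roll index 7: rolls=0,2 (sum=2), consumes 2 rolls
Frame 6 starts at roll index 9: roll=10 (strike), consumes 1 roll
Frame 7 starts at roll index 10: rolls=3,7 (sum=10), consumes 2 rolls
Frame 8 starts at roll index 12: roll=10 (strike), consumes 1 roll
Frame 9 starts at roll index 13: rolls=5,2 (sum=7), consumes 2 rolls
Frame 10 starts at roll index 15: 2 remaining rolls

Answer: 0 2 4 6 7 9 10 12 13 15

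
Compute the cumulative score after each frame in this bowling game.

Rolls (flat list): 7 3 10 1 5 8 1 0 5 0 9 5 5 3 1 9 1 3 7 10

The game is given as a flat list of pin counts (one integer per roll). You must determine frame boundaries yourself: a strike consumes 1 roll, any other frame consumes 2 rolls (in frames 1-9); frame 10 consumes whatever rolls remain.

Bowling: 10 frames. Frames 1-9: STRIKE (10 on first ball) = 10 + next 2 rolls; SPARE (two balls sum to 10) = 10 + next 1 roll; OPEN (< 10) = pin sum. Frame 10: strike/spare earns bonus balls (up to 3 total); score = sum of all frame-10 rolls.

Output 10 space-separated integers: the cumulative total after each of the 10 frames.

Answer: 20 36 42 51 56 65 78 82 95 115

Derivation:
Frame 1: SPARE (7+3=10). 10 + next roll (10) = 20. Cumulative: 20
Frame 2: STRIKE. 10 + next two rolls (1+5) = 16. Cumulative: 36
Frame 3: OPEN (1+5=6). Cumulative: 42
Frame 4: OPEN (8+1=9). Cumulative: 51
Frame 5: OPEN (0+5=5). Cumulative: 56
Frame 6: OPEN (0+9=9). Cumulative: 65
Frame 7: SPARE (5+5=10). 10 + next roll (3) = 13. Cumulative: 78
Frame 8: OPEN (3+1=4). Cumulative: 82
Frame 9: SPARE (9+1=10). 10 + next roll (3) = 13. Cumulative: 95
Frame 10: SPARE. Sum of all frame-10 rolls (3+7+10) = 20. Cumulative: 115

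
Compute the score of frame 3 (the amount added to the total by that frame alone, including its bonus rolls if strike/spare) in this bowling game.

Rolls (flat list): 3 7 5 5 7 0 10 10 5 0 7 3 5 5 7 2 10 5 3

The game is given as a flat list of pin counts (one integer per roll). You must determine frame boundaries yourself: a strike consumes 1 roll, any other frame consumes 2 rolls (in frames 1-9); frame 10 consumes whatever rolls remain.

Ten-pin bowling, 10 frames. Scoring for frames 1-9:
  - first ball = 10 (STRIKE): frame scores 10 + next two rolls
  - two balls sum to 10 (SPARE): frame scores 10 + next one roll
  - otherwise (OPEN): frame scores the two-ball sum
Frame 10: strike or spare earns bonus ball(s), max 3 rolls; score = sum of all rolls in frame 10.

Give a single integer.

Frame 1: SPARE (3+7=10). 10 + next roll (5) = 15. Cumulative: 15
Frame 2: SPARE (5+5=10). 10 + next roll (7) = 17. Cumulative: 32
Frame 3: OPEN (7+0=7). Cumulative: 39
Frame 4: STRIKE. 10 + next two rolls (10+5) = 25. Cumulative: 64
Frame 5: STRIKE. 10 + next two rolls (5+0) = 15. Cumulative: 79

Answer: 7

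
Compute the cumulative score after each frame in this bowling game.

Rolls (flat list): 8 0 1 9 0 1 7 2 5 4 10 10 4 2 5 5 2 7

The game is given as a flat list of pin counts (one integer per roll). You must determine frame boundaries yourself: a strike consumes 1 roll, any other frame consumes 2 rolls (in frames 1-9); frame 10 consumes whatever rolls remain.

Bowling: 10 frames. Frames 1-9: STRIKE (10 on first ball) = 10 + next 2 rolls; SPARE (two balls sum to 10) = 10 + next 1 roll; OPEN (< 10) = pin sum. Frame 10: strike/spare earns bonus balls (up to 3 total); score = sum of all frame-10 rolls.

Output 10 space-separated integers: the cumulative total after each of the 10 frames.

Frame 1: OPEN (8+0=8). Cumulative: 8
Frame 2: SPARE (1+9=10). 10 + next roll (0) = 10. Cumulative: 18
Frame 3: OPEN (0+1=1). Cumulative: 19
Frame 4: OPEN (7+2=9). Cumulative: 28
Frame 5: OPEN (5+4=9). Cumulative: 37
Frame 6: STRIKE. 10 + next two rolls (10+4) = 24. Cumulative: 61
Frame 7: STRIKE. 10 + next two rolls (4+2) = 16. Cumulative: 77
Frame 8: OPEN (4+2=6). Cumulative: 83
Frame 9: SPARE (5+5=10). 10 + next roll (2) = 12. Cumulative: 95
Frame 10: OPEN. Sum of all frame-10 rolls (2+7) = 9. Cumulative: 104

Answer: 8 18 19 28 37 61 77 83 95 104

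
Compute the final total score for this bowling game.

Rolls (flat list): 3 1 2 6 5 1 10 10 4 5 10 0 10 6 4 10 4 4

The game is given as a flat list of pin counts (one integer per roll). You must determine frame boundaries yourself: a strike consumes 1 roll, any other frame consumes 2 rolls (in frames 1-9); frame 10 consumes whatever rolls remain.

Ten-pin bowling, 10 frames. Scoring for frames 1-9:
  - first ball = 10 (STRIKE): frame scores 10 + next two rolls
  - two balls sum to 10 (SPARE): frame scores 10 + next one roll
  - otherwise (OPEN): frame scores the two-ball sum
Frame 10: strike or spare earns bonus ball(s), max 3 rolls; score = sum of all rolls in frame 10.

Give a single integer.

Frame 1: OPEN (3+1=4). Cumulative: 4
Frame 2: OPEN (2+6=8). Cumulative: 12
Frame 3: OPEN (5+1=6). Cumulative: 18
Frame 4: STRIKE. 10 + next two rolls (10+4) = 24. Cumulative: 42
Frame 5: STRIKE. 10 + next two rolls (4+5) = 19. Cumulative: 61
Frame 6: OPEN (4+5=9). Cumulative: 70
Frame 7: STRIKE. 10 + next two rolls (0+10) = 20. Cumulative: 90
Frame 8: SPARE (0+10=10). 10 + next roll (6) = 16. Cumulative: 106
Frame 9: SPARE (6+4=10). 10 + next roll (10) = 20. Cumulative: 126
Frame 10: STRIKE. Sum of all frame-10 rolls (10+4+4) = 18. Cumulative: 144

Answer: 144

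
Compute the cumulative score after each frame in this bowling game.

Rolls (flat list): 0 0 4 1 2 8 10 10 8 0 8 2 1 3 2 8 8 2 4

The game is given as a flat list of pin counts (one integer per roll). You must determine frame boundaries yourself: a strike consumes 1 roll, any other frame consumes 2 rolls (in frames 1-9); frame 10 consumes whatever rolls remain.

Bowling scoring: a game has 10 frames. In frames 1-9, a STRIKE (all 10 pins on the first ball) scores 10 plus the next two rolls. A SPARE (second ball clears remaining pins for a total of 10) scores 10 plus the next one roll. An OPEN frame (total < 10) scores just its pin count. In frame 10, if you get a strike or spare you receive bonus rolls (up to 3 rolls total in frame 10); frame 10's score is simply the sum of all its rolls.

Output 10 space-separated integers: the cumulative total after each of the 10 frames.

Answer: 0 5 25 53 71 79 90 94 112 126

Derivation:
Frame 1: OPEN (0+0=0). Cumulative: 0
Frame 2: OPEN (4+1=5). Cumulative: 5
Frame 3: SPARE (2+8=10). 10 + next roll (10) = 20. Cumulative: 25
Frame 4: STRIKE. 10 + next two rolls (10+8) = 28. Cumulative: 53
Frame 5: STRIKE. 10 + next two rolls (8+0) = 18. Cumulative: 71
Frame 6: OPEN (8+0=8). Cumulative: 79
Frame 7: SPARE (8+2=10). 10 + next roll (1) = 11. Cumulative: 90
Frame 8: OPEN (1+3=4). Cumulative: 94
Frame 9: SPARE (2+8=10). 10 + next roll (8) = 18. Cumulative: 112
Frame 10: SPARE. Sum of all frame-10 rolls (8+2+4) = 14. Cumulative: 126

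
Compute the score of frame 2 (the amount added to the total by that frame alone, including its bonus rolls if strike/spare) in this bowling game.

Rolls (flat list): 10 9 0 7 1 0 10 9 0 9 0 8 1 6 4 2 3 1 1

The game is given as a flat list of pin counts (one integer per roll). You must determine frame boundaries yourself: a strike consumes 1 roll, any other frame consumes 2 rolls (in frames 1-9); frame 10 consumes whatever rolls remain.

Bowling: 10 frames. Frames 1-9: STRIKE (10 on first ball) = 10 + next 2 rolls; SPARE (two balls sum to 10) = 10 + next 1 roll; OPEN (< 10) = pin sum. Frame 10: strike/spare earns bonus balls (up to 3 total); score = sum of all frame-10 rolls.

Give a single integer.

Frame 1: STRIKE. 10 + next two rolls (9+0) = 19. Cumulative: 19
Frame 2: OPEN (9+0=9). Cumulative: 28
Frame 3: OPEN (7+1=8). Cumulative: 36
Frame 4: SPARE (0+10=10). 10 + next roll (9) = 19. Cumulative: 55

Answer: 9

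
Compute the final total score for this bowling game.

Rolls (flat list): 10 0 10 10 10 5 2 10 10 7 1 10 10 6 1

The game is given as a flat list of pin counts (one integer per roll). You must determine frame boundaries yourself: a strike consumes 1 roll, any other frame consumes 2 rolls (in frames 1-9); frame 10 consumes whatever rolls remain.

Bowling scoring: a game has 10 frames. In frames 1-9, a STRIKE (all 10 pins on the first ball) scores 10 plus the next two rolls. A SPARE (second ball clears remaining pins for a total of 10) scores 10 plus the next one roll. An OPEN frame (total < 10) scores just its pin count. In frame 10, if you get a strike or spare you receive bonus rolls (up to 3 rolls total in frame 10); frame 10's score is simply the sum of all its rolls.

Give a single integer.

Answer: 185

Derivation:
Frame 1: STRIKE. 10 + next two rolls (0+10) = 20. Cumulative: 20
Frame 2: SPARE (0+10=10). 10 + next roll (10) = 20. Cumulative: 40
Frame 3: STRIKE. 10 + next two rolls (10+5) = 25. Cumulative: 65
Frame 4: STRIKE. 10 + next two rolls (5+2) = 17. Cumulative: 82
Frame 5: OPEN (5+2=7). Cumulative: 89
Frame 6: STRIKE. 10 + next two rolls (10+7) = 27. Cumulative: 116
Frame 7: STRIKE. 10 + next two rolls (7+1) = 18. Cumulative: 134
Frame 8: OPEN (7+1=8). Cumulative: 142
Frame 9: STRIKE. 10 + next two rolls (10+6) = 26. Cumulative: 168
Frame 10: STRIKE. Sum of all frame-10 rolls (10+6+1) = 17. Cumulative: 185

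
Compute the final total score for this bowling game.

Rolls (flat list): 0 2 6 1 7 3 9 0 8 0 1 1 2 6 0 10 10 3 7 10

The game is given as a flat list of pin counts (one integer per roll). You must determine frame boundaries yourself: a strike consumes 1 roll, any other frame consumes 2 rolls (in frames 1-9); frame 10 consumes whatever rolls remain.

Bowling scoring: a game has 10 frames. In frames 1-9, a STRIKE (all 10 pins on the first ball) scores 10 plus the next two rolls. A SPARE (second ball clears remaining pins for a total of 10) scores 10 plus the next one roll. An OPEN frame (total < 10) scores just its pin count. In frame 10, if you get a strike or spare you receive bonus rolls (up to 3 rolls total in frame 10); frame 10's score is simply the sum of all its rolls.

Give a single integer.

Answer: 115

Derivation:
Frame 1: OPEN (0+2=2). Cumulative: 2
Frame 2: OPEN (6+1=7). Cumulative: 9
Frame 3: SPARE (7+3=10). 10 + next roll (9) = 19. Cumulative: 28
Frame 4: OPEN (9+0=9). Cumulative: 37
Frame 5: OPEN (8+0=8). Cumulative: 45
Frame 6: OPEN (1+1=2). Cumulative: 47
Frame 7: OPEN (2+6=8). Cumulative: 55
Frame 8: SPARE (0+10=10). 10 + next roll (10) = 20. Cumulative: 75
Frame 9: STRIKE. 10 + next two rolls (3+7) = 20. Cumulative: 95
Frame 10: SPARE. Sum of all frame-10 rolls (3+7+10) = 20. Cumulative: 115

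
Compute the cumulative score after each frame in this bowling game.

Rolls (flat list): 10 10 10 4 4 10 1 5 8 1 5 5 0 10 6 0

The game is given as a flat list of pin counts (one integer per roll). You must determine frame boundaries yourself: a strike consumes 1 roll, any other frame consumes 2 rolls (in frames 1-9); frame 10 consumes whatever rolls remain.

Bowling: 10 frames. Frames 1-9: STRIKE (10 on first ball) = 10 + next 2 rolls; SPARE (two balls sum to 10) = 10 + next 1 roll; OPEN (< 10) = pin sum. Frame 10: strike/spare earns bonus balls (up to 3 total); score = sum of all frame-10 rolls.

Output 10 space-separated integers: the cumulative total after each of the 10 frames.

Frame 1: STRIKE. 10 + next two rolls (10+10) = 30. Cumulative: 30
Frame 2: STRIKE. 10 + next two rolls (10+4) = 24. Cumulative: 54
Frame 3: STRIKE. 10 + next two rolls (4+4) = 18. Cumulative: 72
Frame 4: OPEN (4+4=8). Cumulative: 80
Frame 5: STRIKE. 10 + next two rolls (1+5) = 16. Cumulative: 96
Frame 6: OPEN (1+5=6). Cumulative: 102
Frame 7: OPEN (8+1=9). Cumulative: 111
Frame 8: SPARE (5+5=10). 10 + next roll (0) = 10. Cumulative: 121
Frame 9: SPARE (0+10=10). 10 + next roll (6) = 16. Cumulative: 137
Frame 10: OPEN. Sum of all frame-10 rolls (6+0) = 6. Cumulative: 143

Answer: 30 54 72 80 96 102 111 121 137 143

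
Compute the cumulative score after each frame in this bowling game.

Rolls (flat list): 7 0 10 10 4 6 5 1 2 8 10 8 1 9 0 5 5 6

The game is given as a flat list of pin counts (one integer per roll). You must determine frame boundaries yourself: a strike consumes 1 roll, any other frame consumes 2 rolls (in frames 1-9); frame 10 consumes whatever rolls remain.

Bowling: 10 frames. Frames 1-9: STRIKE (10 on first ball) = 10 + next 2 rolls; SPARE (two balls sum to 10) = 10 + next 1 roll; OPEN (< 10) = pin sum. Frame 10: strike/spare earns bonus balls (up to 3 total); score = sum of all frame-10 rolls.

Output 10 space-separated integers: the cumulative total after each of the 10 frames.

Frame 1: OPEN (7+0=7). Cumulative: 7
Frame 2: STRIKE. 10 + next two rolls (10+4) = 24. Cumulative: 31
Frame 3: STRIKE. 10 + next two rolls (4+6) = 20. Cumulative: 51
Frame 4: SPARE (4+6=10). 10 + next roll (5) = 15. Cumulative: 66
Frame 5: OPEN (5+1=6). Cumulative: 72
Frame 6: SPARE (2+8=10). 10 + next roll (10) = 20. Cumulative: 92
Frame 7: STRIKE. 10 + next two rolls (8+1) = 19. Cumulative: 111
Frame 8: OPEN (8+1=9). Cumulative: 120
Frame 9: OPEN (9+0=9). Cumulative: 129
Frame 10: SPARE. Sum of all frame-10 rolls (5+5+6) = 16. Cumulative: 145

Answer: 7 31 51 66 72 92 111 120 129 145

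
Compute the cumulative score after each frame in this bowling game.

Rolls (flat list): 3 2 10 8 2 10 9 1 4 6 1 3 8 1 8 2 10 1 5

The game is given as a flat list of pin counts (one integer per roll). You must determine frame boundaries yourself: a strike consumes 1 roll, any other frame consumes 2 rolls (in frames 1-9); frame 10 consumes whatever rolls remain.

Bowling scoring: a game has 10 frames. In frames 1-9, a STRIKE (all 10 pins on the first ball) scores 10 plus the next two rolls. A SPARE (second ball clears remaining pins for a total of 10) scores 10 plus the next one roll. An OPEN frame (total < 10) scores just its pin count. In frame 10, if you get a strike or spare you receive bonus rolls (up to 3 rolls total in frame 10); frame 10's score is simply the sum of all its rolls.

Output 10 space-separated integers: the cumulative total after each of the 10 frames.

Frame 1: OPEN (3+2=5). Cumulative: 5
Frame 2: STRIKE. 10 + next two rolls (8+2) = 20. Cumulative: 25
Frame 3: SPARE (8+2=10). 10 + next roll (10) = 20. Cumulative: 45
Frame 4: STRIKE. 10 + next two rolls (9+1) = 20. Cumulative: 65
Frame 5: SPARE (9+1=10). 10 + next roll (4) = 14. Cumulative: 79
Frame 6: SPARE (4+6=10). 10 + next roll (1) = 11. Cumulative: 90
Frame 7: OPEN (1+3=4). Cumulative: 94
Frame 8: OPEN (8+1=9). Cumulative: 103
Frame 9: SPARE (8+2=10). 10 + next roll (10) = 20. Cumulative: 123
Frame 10: STRIKE. Sum of all frame-10 rolls (10+1+5) = 16. Cumulative: 139

Answer: 5 25 45 65 79 90 94 103 123 139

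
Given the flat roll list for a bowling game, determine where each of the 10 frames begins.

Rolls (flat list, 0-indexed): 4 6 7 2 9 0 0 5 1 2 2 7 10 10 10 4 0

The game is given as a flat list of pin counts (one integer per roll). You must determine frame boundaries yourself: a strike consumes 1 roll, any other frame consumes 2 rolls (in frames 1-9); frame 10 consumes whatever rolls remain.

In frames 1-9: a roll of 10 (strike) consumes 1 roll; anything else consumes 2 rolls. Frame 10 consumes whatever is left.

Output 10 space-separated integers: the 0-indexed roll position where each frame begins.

Answer: 0 2 4 6 8 10 12 13 14 15

Derivation:
Frame 1 starts at roll index 0: rolls=4,6 (sum=10), consumes 2 rolls
Frame 2 starts at roll index 2: rolls=7,2 (sum=9), consumes 2 rolls
Frame 3 starts at roll index 4: rolls=9,0 (sum=9), consumes 2 rolls
Frame 4 starts at roll index 6: rolls=0,5 (sum=5), consumes 2 rolls
Frame 5 starts at roll index 8: rolls=1,2 (sum=3), consumes 2 rolls
Frame 6 starts at roll index 10: rolls=2,7 (sum=9), consumes 2 rolls
Frame 7 starts at roll index 12: roll=10 (strike), consumes 1 roll
Frame 8 starts at roll index 13: roll=10 (strike), consumes 1 roll
Frame 9 starts at roll index 14: roll=10 (strike), consumes 1 roll
Frame 10 starts at roll index 15: 2 remaining rolls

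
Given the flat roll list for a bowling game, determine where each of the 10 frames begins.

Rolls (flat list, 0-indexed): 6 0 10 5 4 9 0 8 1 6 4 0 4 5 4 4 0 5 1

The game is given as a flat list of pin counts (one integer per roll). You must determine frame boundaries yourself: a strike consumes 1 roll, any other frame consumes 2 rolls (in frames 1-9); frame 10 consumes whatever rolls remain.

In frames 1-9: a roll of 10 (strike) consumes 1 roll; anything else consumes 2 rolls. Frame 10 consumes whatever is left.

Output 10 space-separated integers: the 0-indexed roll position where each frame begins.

Frame 1 starts at roll index 0: rolls=6,0 (sum=6), consumes 2 rolls
Frame 2 starts at roll index 2: roll=10 (strike), consumes 1 roll
Frame 3 starts at roll index 3: rolls=5,4 (sum=9), consumes 2 rolls
Frame 4 starts at roll index 5: rolls=9,0 (sum=9), consumes 2 rolls
Frame 5 starts at roll index 7: rolls=8,1 (sum=9), consumes 2 rolls
Frame 6 starts at roll index 9: rolls=6,4 (sum=10), consumes 2 rolls
Frame 7 starts at roll index 11: rolls=0,4 (sum=4), consumes 2 rolls
Frame 8 starts at roll index 13: rolls=5,4 (sum=9), consumes 2 rolls
Frame 9 starts at roll index 15: rolls=4,0 (sum=4), consumes 2 rolls
Frame 10 starts at roll index 17: 2 remaining rolls

Answer: 0 2 3 5 7 9 11 13 15 17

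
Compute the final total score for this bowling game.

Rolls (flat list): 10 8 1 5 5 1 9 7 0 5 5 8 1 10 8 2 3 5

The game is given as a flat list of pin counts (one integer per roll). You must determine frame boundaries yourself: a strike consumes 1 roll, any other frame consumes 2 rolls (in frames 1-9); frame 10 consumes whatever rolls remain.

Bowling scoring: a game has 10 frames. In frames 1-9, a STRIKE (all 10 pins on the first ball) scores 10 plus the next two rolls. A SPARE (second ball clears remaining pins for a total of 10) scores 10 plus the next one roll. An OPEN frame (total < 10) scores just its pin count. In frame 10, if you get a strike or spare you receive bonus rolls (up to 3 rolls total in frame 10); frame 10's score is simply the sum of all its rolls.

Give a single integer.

Answer: 131

Derivation:
Frame 1: STRIKE. 10 + next two rolls (8+1) = 19. Cumulative: 19
Frame 2: OPEN (8+1=9). Cumulative: 28
Frame 3: SPARE (5+5=10). 10 + next roll (1) = 11. Cumulative: 39
Frame 4: SPARE (1+9=10). 10 + next roll (7) = 17. Cumulative: 56
Frame 5: OPEN (7+0=7). Cumulative: 63
Frame 6: SPARE (5+5=10). 10 + next roll (8) = 18. Cumulative: 81
Frame 7: OPEN (8+1=9). Cumulative: 90
Frame 8: STRIKE. 10 + next two rolls (8+2) = 20. Cumulative: 110
Frame 9: SPARE (8+2=10). 10 + next roll (3) = 13. Cumulative: 123
Frame 10: OPEN. Sum of all frame-10 rolls (3+5) = 8. Cumulative: 131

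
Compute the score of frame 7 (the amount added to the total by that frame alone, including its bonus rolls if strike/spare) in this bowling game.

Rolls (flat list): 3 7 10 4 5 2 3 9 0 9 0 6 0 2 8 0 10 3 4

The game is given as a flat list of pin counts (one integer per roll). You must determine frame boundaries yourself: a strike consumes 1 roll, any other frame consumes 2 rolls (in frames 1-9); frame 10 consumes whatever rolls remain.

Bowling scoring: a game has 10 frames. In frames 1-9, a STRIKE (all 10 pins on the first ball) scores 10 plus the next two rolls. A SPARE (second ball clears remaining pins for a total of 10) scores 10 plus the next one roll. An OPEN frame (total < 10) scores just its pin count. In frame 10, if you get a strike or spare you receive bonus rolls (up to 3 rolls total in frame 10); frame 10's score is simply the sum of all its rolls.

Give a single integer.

Answer: 6

Derivation:
Frame 1: SPARE (3+7=10). 10 + next roll (10) = 20. Cumulative: 20
Frame 2: STRIKE. 10 + next two rolls (4+5) = 19. Cumulative: 39
Frame 3: OPEN (4+5=9). Cumulative: 48
Frame 4: OPEN (2+3=5). Cumulative: 53
Frame 5: OPEN (9+0=9). Cumulative: 62
Frame 6: OPEN (9+0=9). Cumulative: 71
Frame 7: OPEN (6+0=6). Cumulative: 77
Frame 8: SPARE (2+8=10). 10 + next roll (0) = 10. Cumulative: 87
Frame 9: SPARE (0+10=10). 10 + next roll (3) = 13. Cumulative: 100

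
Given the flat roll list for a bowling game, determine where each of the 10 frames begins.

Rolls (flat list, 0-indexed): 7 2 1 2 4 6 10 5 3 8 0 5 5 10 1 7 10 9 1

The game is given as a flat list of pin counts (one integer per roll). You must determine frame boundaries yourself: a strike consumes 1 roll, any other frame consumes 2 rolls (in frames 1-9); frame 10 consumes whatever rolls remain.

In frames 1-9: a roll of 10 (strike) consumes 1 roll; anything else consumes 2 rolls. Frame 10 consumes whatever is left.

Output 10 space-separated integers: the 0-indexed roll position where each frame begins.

Answer: 0 2 4 6 7 9 11 13 14 16

Derivation:
Frame 1 starts at roll index 0: rolls=7,2 (sum=9), consumes 2 rolls
Frame 2 starts at roll index 2: rolls=1,2 (sum=3), consumes 2 rolls
Frame 3 starts at roll index 4: rolls=4,6 (sum=10), consumes 2 rolls
Frame 4 starts at roll index 6: roll=10 (strike), consumes 1 roll
Frame 5 starts at roll index 7: rolls=5,3 (sum=8), consumes 2 rolls
Frame 6 starts at roll index 9: rolls=8,0 (sum=8), consumes 2 rolls
Frame 7 starts at roll index 11: rolls=5,5 (sum=10), consumes 2 rolls
Frame 8 starts at roll index 13: roll=10 (strike), consumes 1 roll
Frame 9 starts at roll index 14: rolls=1,7 (sum=8), consumes 2 rolls
Frame 10 starts at roll index 16: 3 remaining rolls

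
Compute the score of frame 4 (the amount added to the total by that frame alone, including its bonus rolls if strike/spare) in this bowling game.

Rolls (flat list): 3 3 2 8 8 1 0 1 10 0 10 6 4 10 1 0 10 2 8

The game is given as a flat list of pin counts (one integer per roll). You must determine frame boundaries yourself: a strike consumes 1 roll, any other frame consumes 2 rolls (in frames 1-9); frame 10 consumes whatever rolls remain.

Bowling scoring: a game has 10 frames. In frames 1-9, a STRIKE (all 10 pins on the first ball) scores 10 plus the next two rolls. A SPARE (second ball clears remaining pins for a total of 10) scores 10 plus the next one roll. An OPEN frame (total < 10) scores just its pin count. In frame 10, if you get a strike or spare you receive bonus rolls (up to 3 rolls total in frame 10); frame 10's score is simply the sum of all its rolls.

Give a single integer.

Frame 1: OPEN (3+3=6). Cumulative: 6
Frame 2: SPARE (2+8=10). 10 + next roll (8) = 18. Cumulative: 24
Frame 3: OPEN (8+1=9). Cumulative: 33
Frame 4: OPEN (0+1=1). Cumulative: 34
Frame 5: STRIKE. 10 + next two rolls (0+10) = 20. Cumulative: 54
Frame 6: SPARE (0+10=10). 10 + next roll (6) = 16. Cumulative: 70

Answer: 1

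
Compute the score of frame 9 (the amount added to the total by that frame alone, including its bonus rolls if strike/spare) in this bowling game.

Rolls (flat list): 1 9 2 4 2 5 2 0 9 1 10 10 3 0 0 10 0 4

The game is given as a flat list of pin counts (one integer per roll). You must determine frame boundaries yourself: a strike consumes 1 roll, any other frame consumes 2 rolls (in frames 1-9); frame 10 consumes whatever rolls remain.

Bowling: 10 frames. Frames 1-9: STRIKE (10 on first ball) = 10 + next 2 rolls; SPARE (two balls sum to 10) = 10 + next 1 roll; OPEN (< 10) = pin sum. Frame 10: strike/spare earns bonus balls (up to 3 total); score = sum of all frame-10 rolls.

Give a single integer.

Frame 1: SPARE (1+9=10). 10 + next roll (2) = 12. Cumulative: 12
Frame 2: OPEN (2+4=6). Cumulative: 18
Frame 3: OPEN (2+5=7). Cumulative: 25
Frame 4: OPEN (2+0=2). Cumulative: 27
Frame 5: SPARE (9+1=10). 10 + next roll (10) = 20. Cumulative: 47
Frame 6: STRIKE. 10 + next two rolls (10+3) = 23. Cumulative: 70
Frame 7: STRIKE. 10 + next two rolls (3+0) = 13. Cumulative: 83
Frame 8: OPEN (3+0=3). Cumulative: 86
Frame 9: SPARE (0+10=10). 10 + next roll (0) = 10. Cumulative: 96
Frame 10: OPEN. Sum of all frame-10 rolls (0+4) = 4. Cumulative: 100

Answer: 10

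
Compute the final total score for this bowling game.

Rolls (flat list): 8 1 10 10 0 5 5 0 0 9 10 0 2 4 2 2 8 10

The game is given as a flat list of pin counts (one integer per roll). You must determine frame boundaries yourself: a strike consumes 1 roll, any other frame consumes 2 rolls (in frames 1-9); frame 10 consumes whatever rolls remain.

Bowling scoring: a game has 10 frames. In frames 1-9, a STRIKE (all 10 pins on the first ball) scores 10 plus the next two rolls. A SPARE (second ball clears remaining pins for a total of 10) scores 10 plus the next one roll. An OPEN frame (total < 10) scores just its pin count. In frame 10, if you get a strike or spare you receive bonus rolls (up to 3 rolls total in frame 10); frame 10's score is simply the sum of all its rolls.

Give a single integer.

Frame 1: OPEN (8+1=9). Cumulative: 9
Frame 2: STRIKE. 10 + next two rolls (10+0) = 20. Cumulative: 29
Frame 3: STRIKE. 10 + next two rolls (0+5) = 15. Cumulative: 44
Frame 4: OPEN (0+5=5). Cumulative: 49
Frame 5: OPEN (5+0=5). Cumulative: 54
Frame 6: OPEN (0+9=9). Cumulative: 63
Frame 7: STRIKE. 10 + next two rolls (0+2) = 12. Cumulative: 75
Frame 8: OPEN (0+2=2). Cumulative: 77
Frame 9: OPEN (4+2=6). Cumulative: 83
Frame 10: SPARE. Sum of all frame-10 rolls (2+8+10) = 20. Cumulative: 103

Answer: 103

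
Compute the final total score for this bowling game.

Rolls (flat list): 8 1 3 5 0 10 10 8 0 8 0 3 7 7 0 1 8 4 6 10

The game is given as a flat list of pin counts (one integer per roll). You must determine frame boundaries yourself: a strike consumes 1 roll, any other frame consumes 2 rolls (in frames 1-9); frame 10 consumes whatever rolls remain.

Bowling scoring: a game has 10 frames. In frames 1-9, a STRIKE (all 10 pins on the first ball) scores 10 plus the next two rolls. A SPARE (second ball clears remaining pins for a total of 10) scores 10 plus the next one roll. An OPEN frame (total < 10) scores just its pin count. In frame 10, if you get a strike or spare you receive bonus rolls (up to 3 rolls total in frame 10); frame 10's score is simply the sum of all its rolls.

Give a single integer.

Answer: 124

Derivation:
Frame 1: OPEN (8+1=9). Cumulative: 9
Frame 2: OPEN (3+5=8). Cumulative: 17
Frame 3: SPARE (0+10=10). 10 + next roll (10) = 20. Cumulative: 37
Frame 4: STRIKE. 10 + next two rolls (8+0) = 18. Cumulative: 55
Frame 5: OPEN (8+0=8). Cumulative: 63
Frame 6: OPEN (8+0=8). Cumulative: 71
Frame 7: SPARE (3+7=10). 10 + next roll (7) = 17. Cumulative: 88
Frame 8: OPEN (7+0=7). Cumulative: 95
Frame 9: OPEN (1+8=9). Cumulative: 104
Frame 10: SPARE. Sum of all frame-10 rolls (4+6+10) = 20. Cumulative: 124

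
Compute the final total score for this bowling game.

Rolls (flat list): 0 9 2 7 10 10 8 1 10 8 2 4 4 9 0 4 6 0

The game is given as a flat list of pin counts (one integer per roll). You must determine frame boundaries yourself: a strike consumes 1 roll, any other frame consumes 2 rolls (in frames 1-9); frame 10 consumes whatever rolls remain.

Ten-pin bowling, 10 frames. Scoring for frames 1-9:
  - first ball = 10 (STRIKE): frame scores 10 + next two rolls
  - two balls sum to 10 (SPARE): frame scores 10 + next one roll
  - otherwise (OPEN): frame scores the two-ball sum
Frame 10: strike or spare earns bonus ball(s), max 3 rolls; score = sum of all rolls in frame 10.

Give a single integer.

Answer: 135

Derivation:
Frame 1: OPEN (0+9=9). Cumulative: 9
Frame 2: OPEN (2+7=9). Cumulative: 18
Frame 3: STRIKE. 10 + next two rolls (10+8) = 28. Cumulative: 46
Frame 4: STRIKE. 10 + next two rolls (8+1) = 19. Cumulative: 65
Frame 5: OPEN (8+1=9). Cumulative: 74
Frame 6: STRIKE. 10 + next two rolls (8+2) = 20. Cumulative: 94
Frame 7: SPARE (8+2=10). 10 + next roll (4) = 14. Cumulative: 108
Frame 8: OPEN (4+4=8). Cumulative: 116
Frame 9: OPEN (9+0=9). Cumulative: 125
Frame 10: SPARE. Sum of all frame-10 rolls (4+6+0) = 10. Cumulative: 135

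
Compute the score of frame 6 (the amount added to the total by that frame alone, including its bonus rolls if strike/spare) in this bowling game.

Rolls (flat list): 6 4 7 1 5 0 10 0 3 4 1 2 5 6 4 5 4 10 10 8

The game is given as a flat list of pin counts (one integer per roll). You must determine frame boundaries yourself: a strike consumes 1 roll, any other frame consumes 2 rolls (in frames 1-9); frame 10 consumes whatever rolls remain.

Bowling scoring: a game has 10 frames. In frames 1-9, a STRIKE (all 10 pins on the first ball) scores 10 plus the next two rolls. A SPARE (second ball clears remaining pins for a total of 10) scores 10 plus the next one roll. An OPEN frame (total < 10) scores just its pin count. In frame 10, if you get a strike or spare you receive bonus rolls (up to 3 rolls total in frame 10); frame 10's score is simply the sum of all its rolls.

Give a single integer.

Frame 1: SPARE (6+4=10). 10 + next roll (7) = 17. Cumulative: 17
Frame 2: OPEN (7+1=8). Cumulative: 25
Frame 3: OPEN (5+0=5). Cumulative: 30
Frame 4: STRIKE. 10 + next two rolls (0+3) = 13. Cumulative: 43
Frame 5: OPEN (0+3=3). Cumulative: 46
Frame 6: OPEN (4+1=5). Cumulative: 51
Frame 7: OPEN (2+5=7). Cumulative: 58
Frame 8: SPARE (6+4=10). 10 + next roll (5) = 15. Cumulative: 73

Answer: 5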